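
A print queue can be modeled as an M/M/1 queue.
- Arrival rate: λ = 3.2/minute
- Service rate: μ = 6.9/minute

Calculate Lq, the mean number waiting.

ρ = λ/μ = 3.2/6.9 = 0.4638
For M/M/1: Lq = λ²/(μ(μ-λ))
Lq = 10.24/(6.9 × 3.70)
Lq = 0.4011 jobs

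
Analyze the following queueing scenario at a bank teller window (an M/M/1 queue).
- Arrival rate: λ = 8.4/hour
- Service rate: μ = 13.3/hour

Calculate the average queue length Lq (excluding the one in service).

ρ = λ/μ = 8.4/13.3 = 0.6316
For M/M/1: Lq = λ²/(μ(μ-λ))
Lq = 70.56/(13.3 × 4.90)
Lq = 1.0827 transactions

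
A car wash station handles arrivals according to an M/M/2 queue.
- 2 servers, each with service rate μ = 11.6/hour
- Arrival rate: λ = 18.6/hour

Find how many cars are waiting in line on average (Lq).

Traffic intensity: ρ = λ/(cμ) = 18.6/(2×11.6) = 0.8017
Since ρ = 0.8017 < 1, system is stable.
Offered load a = λ/μ = cρ = 18.6/11.6 = 1.6034
P₀ = [ Σₙ₌₀^1 aⁿ/n! + a^2/(2!(1-ρ)) ]⁻¹
Σ = a^0/0! + a^1/1! = 1.0000 + 1.6034 = 2.6034
a^2/(2!(1-ρ)) = 2.57105/(2 × 0.198276) = 6.4835
P₀ = 1/(2.6034 + 6.4835) = 0.1100
Lq = P₀·a^2·ρ / (2!(1-ρ)²) = 0.11005 × 2.5710 × 0.80172 / (2 × 0.039313) = 2.8850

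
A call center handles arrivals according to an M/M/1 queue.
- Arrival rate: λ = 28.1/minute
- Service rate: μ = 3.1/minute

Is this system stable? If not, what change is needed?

Stability requires ρ = λ/(cμ) < 1
ρ = 28.1/(1 × 3.1) = 28.1/3.10 = 9.0645
Since 9.0645 ≥ 1, the system is UNSTABLE.
Queue grows without bound. Need μ > λ = 28.1.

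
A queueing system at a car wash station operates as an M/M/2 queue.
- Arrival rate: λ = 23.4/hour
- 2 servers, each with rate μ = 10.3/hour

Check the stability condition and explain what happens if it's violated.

Stability requires ρ = λ/(cμ) < 1
ρ = 23.4/(2 × 10.3) = 23.4/20.60 = 1.1359
Since 1.1359 ≥ 1, the system is UNSTABLE.
Need c > λ/μ = 23.4/10.3 = 2.27.
Minimum servers needed: c = 3.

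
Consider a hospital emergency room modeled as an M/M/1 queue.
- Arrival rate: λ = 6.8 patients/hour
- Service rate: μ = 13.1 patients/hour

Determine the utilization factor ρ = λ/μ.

Server utilization: ρ = λ/μ
ρ = 6.8/13.1 = 0.5191
The server is busy 51.91% of the time.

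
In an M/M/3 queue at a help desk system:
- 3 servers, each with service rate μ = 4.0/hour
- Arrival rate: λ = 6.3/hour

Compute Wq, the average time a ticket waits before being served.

Traffic intensity: ρ = λ/(cμ) = 6.3/(3×4.0) = 0.5250
Since ρ = 0.5250 < 1, system is stable.
Offered load a = λ/μ = cρ = 6.3/4.0 = 1.5750
P₀ = [ Σₙ₌₀^2 aⁿ/n! + a^3/(3!(1-ρ)) ]⁻¹
Σ = a^0/0! + a^1/1! + a^2/2! = 1.0000 + 1.5750 + 1.2403 = 3.8153
a^3/(3!(1-ρ)) = 3.9070/(6 × 0.4750) = 1.3709
P₀ = 1/(3.8153 + 1.3709) = 0.1928
Lq = P₀·a^3·ρ / (3!(1-ρ)²) = 0.1928 × 3.9070 × 0.5250 / (6 × 0.2256) = 0.2922
Wq = Lq/λ = 0.29216/6.3 = 0.04637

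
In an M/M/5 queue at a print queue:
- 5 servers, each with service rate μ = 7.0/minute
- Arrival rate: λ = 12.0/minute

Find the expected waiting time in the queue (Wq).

Traffic intensity: ρ = λ/(cμ) = 12.0/(5×7.0) = 0.3429
Since ρ = 0.3429 < 1, system is stable.
Offered load a = λ/μ = cρ = 12.0/7.0 = 1.7143
P₀ = [ Σₙ₌₀^4 aⁿ/n! + a^5/(5!(1-ρ)) ]⁻¹
Σ = a^0/0! + a^1/1! + a^2/2! + a^3/3! + a^4/4! = 1.0000 + 1.7143 + 1.4694 + 0.83965 + 0.35985 = 5.3832
a^5/(5!(1-ρ)) = 14.8053/(120 × 0.65714) = 0.1877
P₀ = 1/(5.3832 + 0.1877) = 0.1795
Lq = P₀·a^5·ρ / (5!(1-ρ)²) = 0.17950 × 14.8053 × 0.34286 / (120 × 0.43184) = 0.01758
Wq = Lq/λ = 0.01758/12.0 = 0.001465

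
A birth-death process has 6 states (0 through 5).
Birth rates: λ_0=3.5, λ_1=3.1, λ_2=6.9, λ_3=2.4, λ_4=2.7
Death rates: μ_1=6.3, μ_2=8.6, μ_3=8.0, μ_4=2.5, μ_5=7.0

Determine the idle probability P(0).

Ratios P(n)/P(0) = (λ₀···λₙ₋₁)/(μ₁···μₙ):
P(1)/P(0) = (3.5)/(6.3) = 0.55556
P(2)/P(0) = (3.5×3.1)/(6.3×8.6) = 0.20026
P(3)/P(0) = (3.5×3.1×6.9)/(6.3×8.6×8.0) = 0.17272
P(4)/P(0) = (3.5×3.1×6.9×2.4)/(6.3×8.6×8.0×2.5) = 0.16581
P(5)/P(0) = (3.5×3.1×6.9×2.4×2.7)/(6.3×8.6×8.0×2.5×7.0) = 0.063957

Normalization: ∑ P(n) = 1
P(0) × (1.0000 + 0.55556 + 0.20026 + 0.17272 + 0.16581 + 0.063957) = 1
P(0) × 2.1583 = 1
P(0) = 1/2.1583 = 0.4633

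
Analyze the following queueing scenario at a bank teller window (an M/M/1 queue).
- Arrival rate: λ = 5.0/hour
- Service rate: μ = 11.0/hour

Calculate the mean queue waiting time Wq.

First, compute utilization: ρ = λ/μ = 5.0/11.0 = 0.4545
For M/M/1: Wq = λ/(μ(μ-λ))
Wq = 5.0/(11.0 × (11.0-5.0))
Wq = 5.0/(11.0 × 6.00)
Wq = 0.07576 hours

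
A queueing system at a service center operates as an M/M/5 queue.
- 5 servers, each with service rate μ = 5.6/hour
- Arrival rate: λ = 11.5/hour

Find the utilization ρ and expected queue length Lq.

Traffic intensity: ρ = λ/(cμ) = 11.5/(5×5.6) = 0.4107
Since ρ = 0.4107 < 1, system is stable.
Offered load a = λ/μ = cρ = 11.5/5.6 = 2.0536
P₀ = [ Σₙ₌₀^4 aⁿ/n! + a^5/(5!(1-ρ)) ]⁻¹
Σ = a^0/0! + a^1/1! + a^2/2! + a^3/3! + a^4/4! = 1.00000 + 2.05357 + 2.10858 + 1.44337 + 0.741017 = 7.3465
a^5/(5!(1-ρ)) = 36.5215/(120 × 0.5893) = 0.5165
P₀ = 1/(7.3465 + 0.5165) = 0.1272
Lq = P₀·a^5·ρ / (5!(1-ρ)²) = 0.1272 × 36.5215 × 0.4107 / (120 × 0.3473) = 0.04578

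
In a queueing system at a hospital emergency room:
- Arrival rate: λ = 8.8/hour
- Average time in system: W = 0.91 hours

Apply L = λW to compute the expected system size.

Little's Law: L = λW
L = 8.8 × 0.91 = 8.0080 patients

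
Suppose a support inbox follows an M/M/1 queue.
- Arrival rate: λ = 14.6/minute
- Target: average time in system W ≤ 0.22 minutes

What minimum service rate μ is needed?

For M/M/1: W = 1/(μ-λ)
Need W ≤ 0.22, so 1/(μ-λ) ≤ 0.22
μ - λ ≥ 1/0.22 = 4.5455
μ ≥ 14.6 + 4.5455 = 19.1455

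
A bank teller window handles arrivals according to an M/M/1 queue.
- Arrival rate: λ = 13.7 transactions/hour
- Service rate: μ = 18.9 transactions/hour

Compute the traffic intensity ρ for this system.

Server utilization: ρ = λ/μ
ρ = 13.7/18.9 = 0.7249
The server is busy 72.49% of the time.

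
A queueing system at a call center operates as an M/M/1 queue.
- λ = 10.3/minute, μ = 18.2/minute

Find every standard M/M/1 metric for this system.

Step 1: ρ = λ/μ = 10.3/18.2 = 0.5659
Step 2: L = λ/(μ-λ) = 10.3/7.90 = 1.3038
Step 3: Lq = λ²/(μ(μ-λ)) = 106.09/(18.2×7.90) = 0.7379
Step 4: W = 1/(μ-λ) = 1/7.90 = 0.12658
Step 5: Wq = λ/(μ(μ-λ)) = 10.3/(18.2×7.90) = 0.07164
Step 6: P(0) = 1-ρ = 0.4341
Verify: L = λW = 10.3×0.12658 = 1.3038 ✔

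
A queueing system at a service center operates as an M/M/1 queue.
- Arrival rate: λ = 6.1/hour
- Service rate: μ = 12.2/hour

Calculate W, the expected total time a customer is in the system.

First, compute utilization: ρ = λ/μ = 6.1/12.2 = 0.5000
For M/M/1: W = 1/(μ-λ)
W = 1/(12.2-6.1) = 1/6.10
W = 0.1639 hours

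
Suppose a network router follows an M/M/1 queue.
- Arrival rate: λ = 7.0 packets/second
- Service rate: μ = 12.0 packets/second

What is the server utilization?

Server utilization: ρ = λ/μ
ρ = 7.0/12.0 = 0.5833
The server is busy 58.33% of the time.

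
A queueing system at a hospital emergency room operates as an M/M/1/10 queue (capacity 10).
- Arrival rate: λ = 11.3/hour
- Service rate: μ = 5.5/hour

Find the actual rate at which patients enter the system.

ρ = λ/μ = 11.3/5.5 = 2.05455
P₀ = (1-ρ)/(1-ρ^(K+1)) = (1-2.05455)/(1-2.05455^11) = -1.0545/-2752.4923 = 0.0003831
P_K = P₀×ρ^K = 0.00038313 × 2.05455^10 = 0.00038313 × 1340.1924 = 0.5135
λ_eff = λ(1-P_K) = 11.3 × (1 - 0.51346) = 11.3 × 0.48654 = 5.4979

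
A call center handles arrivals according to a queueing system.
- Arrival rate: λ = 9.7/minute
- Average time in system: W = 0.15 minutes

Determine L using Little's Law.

Little's Law: L = λW
L = 9.7 × 0.15 = 1.4550 calls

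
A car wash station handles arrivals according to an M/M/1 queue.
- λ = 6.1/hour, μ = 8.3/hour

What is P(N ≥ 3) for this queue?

ρ = λ/μ = 6.1/8.3 = 0.73494
P(N ≥ n) = ρⁿ
P(N ≥ 3) = 0.73494^3
P(N ≥ 3) = 0.3970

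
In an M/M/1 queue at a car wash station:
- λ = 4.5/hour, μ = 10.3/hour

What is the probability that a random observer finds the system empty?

ρ = λ/μ = 4.5/10.3 = 0.4369
P(0) = 1 - ρ = 1 - 0.4369 = 0.5631
The server is idle 56.31% of the time.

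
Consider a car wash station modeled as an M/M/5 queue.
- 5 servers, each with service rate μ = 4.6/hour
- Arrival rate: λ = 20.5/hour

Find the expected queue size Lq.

Traffic intensity: ρ = λ/(cμ) = 20.5/(5×4.6) = 0.8913
Since ρ = 0.8913 < 1, system is stable.
Offered load a = λ/μ = cρ = 20.5/4.6 = 4.4565
P₀ = [ Σₙ₌₀^4 aⁿ/n! + a^5/(5!(1-ρ)) ]⁻¹
Σ = a^0/0! + a^1/1! + a^2/2! + a^3/3! + a^4/4! = 1.000000 + 4.456522 + 9.930293 + 14.75152 + 16.43512 = 46.5735
a^5/(5!(1-ρ)) = 1757.8433/(120 × 0.10869565) = 134.7680
P₀ = 1/(46.5735 + 134.7680) = 0.005514
Lq = P₀·a^5·ρ / (5!(1-ρ)²) = 0.00551446 × 1757.8433 × 0.891304 / (120 × 0.0118147) = 6.0940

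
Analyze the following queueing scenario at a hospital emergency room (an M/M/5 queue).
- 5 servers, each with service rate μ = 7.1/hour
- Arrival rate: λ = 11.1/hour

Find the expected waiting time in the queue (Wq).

Traffic intensity: ρ = λ/(cμ) = 11.1/(5×7.1) = 0.3127
Since ρ = 0.3127 < 1, system is stable.
Offered load a = λ/μ = cρ = 11.1/7.1 = 1.5634
P₀ = [ Σₙ₌₀^4 aⁿ/n! + a^5/(5!(1-ρ)) ]⁻¹
Σ = a^0/0! + a^1/1! + a^2/2! + a^3/3! + a^4/4! = 1.00000 + 1.56338 + 1.22208 + 0.636858 + 0.248913 = 4.6712
a^5/(5!(1-ρ)) = 9.3395/(120 × 0.6873) = 0.1132
P₀ = 1/(4.6712 + 0.1132) = 0.2090
Lq = P₀·a^5·ρ / (5!(1-ρ)²) = 0.2090 × 9.3395 × 0.3127 / (120 × 0.4724) = 0.01077
Wq = Lq/λ = 0.010767/11.1 = 0.0009700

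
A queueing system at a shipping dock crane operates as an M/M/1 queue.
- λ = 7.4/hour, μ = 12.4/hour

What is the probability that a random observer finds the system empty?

ρ = λ/μ = 7.4/12.4 = 0.5968
P(0) = 1 - ρ = 1 - 0.5968 = 0.4032
The server is idle 40.32% of the time.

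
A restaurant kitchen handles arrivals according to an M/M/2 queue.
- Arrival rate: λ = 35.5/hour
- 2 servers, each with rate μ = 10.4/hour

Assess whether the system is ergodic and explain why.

Stability requires ρ = λ/(cμ) < 1
ρ = 35.5/(2 × 10.4) = 35.5/20.80 = 1.7067
Since 1.7067 ≥ 1, the system is UNSTABLE.
Need c > λ/μ = 35.5/10.4 = 3.41.
Minimum servers needed: c = 4.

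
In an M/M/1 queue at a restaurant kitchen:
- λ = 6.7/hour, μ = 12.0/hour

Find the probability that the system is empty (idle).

ρ = λ/μ = 6.7/12.0 = 0.5583
P(0) = 1 - ρ = 1 - 0.5583 = 0.4417
The server is idle 44.17% of the time.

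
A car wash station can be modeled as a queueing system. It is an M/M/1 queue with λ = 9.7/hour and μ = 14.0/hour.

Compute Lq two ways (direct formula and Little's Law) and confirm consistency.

Method 1 (direct): Lq = λ²/(μ(μ-λ)) = 94.09/(14.0 × 4.30) = 1.5630

Method 2 (Little's Law):
W = 1/(μ-λ) = 1/4.30 = 0.23256
Wq = W - 1/μ = 0.23256 - 0.071429 = 0.16113
Lq = λWq = 9.7 × 0.16113 = 1.5630 ✔ (matches Method 1)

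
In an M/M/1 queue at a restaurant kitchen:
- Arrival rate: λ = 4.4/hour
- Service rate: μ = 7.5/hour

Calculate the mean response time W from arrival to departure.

First, compute utilization: ρ = λ/μ = 4.4/7.5 = 0.5867
For M/M/1: W = 1/(μ-λ)
W = 1/(7.5-4.4) = 1/3.10
W = 0.3226 hours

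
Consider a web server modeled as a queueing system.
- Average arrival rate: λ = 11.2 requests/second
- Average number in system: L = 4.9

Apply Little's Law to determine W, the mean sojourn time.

Little's Law: L = λW, so W = L/λ
W = 4.9/11.2 = 0.4375 seconds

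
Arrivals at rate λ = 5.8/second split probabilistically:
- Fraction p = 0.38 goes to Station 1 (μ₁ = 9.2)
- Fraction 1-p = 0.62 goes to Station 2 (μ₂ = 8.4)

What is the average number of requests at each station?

Effective rates: λ₁ = 5.8×0.38 = 2.204, λ₂ = 5.8×0.62 = 3.596
Station 1: ρ₁ = 2.204/9.2 = 0.23957, L₁ = ρ₁/(1-ρ₁) = 0.23957/(1-0.23957) = 0.3150
Station 2: ρ₂ = 3.596/8.4 = 0.428095, L₂ = ρ₂/(1-ρ₂) = 0.428095/(1-0.428095) = 0.7485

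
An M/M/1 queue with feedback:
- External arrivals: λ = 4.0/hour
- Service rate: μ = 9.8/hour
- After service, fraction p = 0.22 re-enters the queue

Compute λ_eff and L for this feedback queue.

Effective arrival rate: λ_eff = λ/(1-p) = 4.0/(1-0.22) = 4.0/0.78 = 5.1282
ρ = λ_eff/μ = 5.1282/9.8 = 0.52329
L = ρ/(1-ρ) = 0.52329/(1-0.52329) = 1.0977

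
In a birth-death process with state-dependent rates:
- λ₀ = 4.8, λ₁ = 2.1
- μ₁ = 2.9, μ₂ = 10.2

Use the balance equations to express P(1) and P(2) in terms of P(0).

Balance equations:
State 0: λ₀P₀ = μ₁P₁ → P₁ = (λ₀/μ₁)P₀ = (4.8/2.9)P₀ = 1.6552P₀
State 1: P₂ = (λ₀λ₁)/(μ₁μ₂)P₀ = (4.8×2.1)/(2.9×10.2)P₀ = 0.3408P₀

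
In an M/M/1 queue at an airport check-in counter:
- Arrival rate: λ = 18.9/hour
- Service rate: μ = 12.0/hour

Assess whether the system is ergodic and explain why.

Stability requires ρ = λ/(cμ) < 1
ρ = 18.9/(1 × 12.0) = 18.9/12.00 = 1.5750
Since 1.5750 ≥ 1, the system is UNSTABLE.
Queue grows without bound. Need μ > λ = 18.9.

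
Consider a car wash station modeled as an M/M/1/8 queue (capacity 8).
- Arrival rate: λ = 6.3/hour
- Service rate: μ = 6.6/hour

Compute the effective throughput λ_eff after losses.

ρ = λ/μ = 6.3/6.6 = 0.954545
P₀ = (1-ρ)/(1-ρ^(K+1)) = (1-0.954545)/(1-0.954545^9) = 0.04546/0.3421 = 0.1329
P_K = P₀×ρ^K = 0.132875 × 0.954545^8 = 0.132875 × 0.689241 = 0.09158
λ_eff = λ(1-P_K) = 6.3 × (1 - 0.09158) = 6.3 × 0.90842 = 5.7230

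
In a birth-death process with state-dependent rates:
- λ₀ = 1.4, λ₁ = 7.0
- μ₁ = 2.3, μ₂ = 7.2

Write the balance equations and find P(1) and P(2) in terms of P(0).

Balance equations:
State 0: λ₀P₀ = μ₁P₁ → P₁ = (λ₀/μ₁)P₀ = (1.4/2.3)P₀ = 0.6087P₀
State 1: P₂ = (λ₀λ₁)/(μ₁μ₂)P₀ = (1.4×7.0)/(2.3×7.2)P₀ = 0.5918P₀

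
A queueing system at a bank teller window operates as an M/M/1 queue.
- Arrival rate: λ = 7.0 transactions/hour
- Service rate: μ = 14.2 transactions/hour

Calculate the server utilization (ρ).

Server utilization: ρ = λ/μ
ρ = 7.0/14.2 = 0.4930
The server is busy 49.30% of the time.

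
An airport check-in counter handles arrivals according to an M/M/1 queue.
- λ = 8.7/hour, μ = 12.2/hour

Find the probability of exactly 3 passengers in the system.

ρ = λ/μ = 8.7/12.2 = 0.7131
P(n) = (1-ρ)ρⁿ
P(3) = (1-0.7131) × 0.7131^3
P(3) = 0.2869 × 0.3626
P(3) = 0.1040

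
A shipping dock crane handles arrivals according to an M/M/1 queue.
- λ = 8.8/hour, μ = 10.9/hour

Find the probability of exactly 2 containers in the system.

ρ = λ/μ = 8.8/10.9 = 0.8073
P(n) = (1-ρ)ρⁿ
P(2) = (1-0.8073) × 0.8073^2
P(2) = 0.1927 × 0.6517
P(2) = 0.1256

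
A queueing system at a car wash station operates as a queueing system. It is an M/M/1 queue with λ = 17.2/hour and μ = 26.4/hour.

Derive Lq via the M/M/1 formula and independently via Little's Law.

Method 1 (direct): Lq = λ²/(μ(μ-λ)) = 295.84/(26.4 × 9.20) = 1.2181

Method 2 (Little's Law):
W = 1/(μ-λ) = 1/9.20 = 0.1087
Wq = W - 1/μ = 0.1087 - 0.03788 = 0.07082
Lq = λWq = 17.2 × 0.07082 = 1.2181 ✔ (matches Method 1)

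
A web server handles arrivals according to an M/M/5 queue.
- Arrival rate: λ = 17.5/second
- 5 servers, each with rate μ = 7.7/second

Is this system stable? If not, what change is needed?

Stability requires ρ = λ/(cμ) < 1
ρ = 17.5/(5 × 7.7) = 17.5/38.50 = 0.4545
Since 0.4545 < 1, the system is STABLE.
The servers are busy 45.45% of the time.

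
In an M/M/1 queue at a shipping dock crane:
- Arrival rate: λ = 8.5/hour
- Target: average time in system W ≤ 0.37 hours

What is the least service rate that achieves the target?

For M/M/1: W = 1/(μ-λ)
Need W ≤ 0.37, so 1/(μ-λ) ≤ 0.37
μ - λ ≥ 1/0.37 = 2.7027
μ ≥ 8.5 + 2.7027 = 11.2027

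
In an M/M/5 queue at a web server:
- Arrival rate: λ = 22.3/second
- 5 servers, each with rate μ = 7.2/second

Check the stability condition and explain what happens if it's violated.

Stability requires ρ = λ/(cμ) < 1
ρ = 22.3/(5 × 7.2) = 22.3/36.00 = 0.6194
Since 0.6194 < 1, the system is STABLE.
The servers are busy 61.94% of the time.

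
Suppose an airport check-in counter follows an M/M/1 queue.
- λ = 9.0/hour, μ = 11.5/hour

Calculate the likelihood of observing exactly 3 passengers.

ρ = λ/μ = 9.0/11.5 = 0.7826
P(n) = (1-ρ)ρⁿ
P(3) = (1-0.7826) × 0.7826^3
P(3) = 0.2174 × 0.4793
P(3) = 0.1042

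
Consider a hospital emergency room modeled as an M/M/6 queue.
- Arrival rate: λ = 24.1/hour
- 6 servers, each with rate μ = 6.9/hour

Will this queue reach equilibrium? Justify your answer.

Stability requires ρ = λ/(cμ) < 1
ρ = 24.1/(6 × 6.9) = 24.1/41.40 = 0.5821
Since 0.5821 < 1, the system is STABLE.
The servers are busy 58.21% of the time.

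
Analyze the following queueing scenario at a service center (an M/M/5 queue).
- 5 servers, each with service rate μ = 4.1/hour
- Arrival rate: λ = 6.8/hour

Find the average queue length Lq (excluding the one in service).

Traffic intensity: ρ = λ/(cμ) = 6.8/(5×4.1) = 0.3317
Since ρ = 0.3317 < 1, system is stable.
Offered load a = λ/μ = cρ = 6.8/4.1 = 1.6585
P₀ = [ Σₙ₌₀^4 aⁿ/n! + a^5/(5!(1-ρ)) ]⁻¹
Σ = a^0/0! + a^1/1! + a^2/2! + a^3/3! + a^4/4! = 1.0000 + 1.6585 + 1.3754 + 0.7604 + 0.3153 = 5.1096
a^5/(5!(1-ρ)) = 12.5495/(120 × 0.6683) = 0.1565
P₀ = 1/(5.1096 + 0.1565) = 0.1899
Lq = P₀·a^5·ρ / (5!(1-ρ)²) = 0.1899 × 12.5495 × 0.3317 / (120 × 0.4466) = 0.01475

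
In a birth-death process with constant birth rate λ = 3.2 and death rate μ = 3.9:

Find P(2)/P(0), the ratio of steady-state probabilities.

For constant rates: P(n)/P(0) = (λ/μ)^n
P(2)/P(0) = (3.2/3.9)^2 = 0.8205^2 = 0.6732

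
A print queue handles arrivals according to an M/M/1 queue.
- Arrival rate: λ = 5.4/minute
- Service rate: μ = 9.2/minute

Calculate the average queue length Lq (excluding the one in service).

ρ = λ/μ = 5.4/9.2 = 0.5870
For M/M/1: Lq = λ²/(μ(μ-λ))
Lq = 29.16/(9.2 × 3.80)
Lq = 0.8341 jobs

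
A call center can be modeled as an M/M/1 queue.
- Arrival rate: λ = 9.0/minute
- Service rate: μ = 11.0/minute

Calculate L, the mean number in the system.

ρ = λ/μ = 9.0/11.0 = 0.8182
For M/M/1: L = λ/(μ-λ)
L = 9.0/(11.0-9.0) = 9.0/2.00
L = 4.5000 calls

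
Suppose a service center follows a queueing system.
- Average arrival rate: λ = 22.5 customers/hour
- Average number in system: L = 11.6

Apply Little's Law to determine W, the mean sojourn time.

Little's Law: L = λW, so W = L/λ
W = 11.6/22.5 = 0.5156 hours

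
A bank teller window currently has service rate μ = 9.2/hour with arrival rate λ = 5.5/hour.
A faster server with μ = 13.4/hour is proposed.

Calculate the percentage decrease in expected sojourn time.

System 1: ρ₁ = 5.5/9.2 = 0.5978, W₁ = 1/(9.2-5.5) = 0.2703
System 2: ρ₂ = 5.5/13.4 = 0.4104, W₂ = 1/(13.4-5.5) = 0.1266
Improvement: (W₁-W₂)/W₁ = (0.2703-0.1266)/0.2703 = 53.16%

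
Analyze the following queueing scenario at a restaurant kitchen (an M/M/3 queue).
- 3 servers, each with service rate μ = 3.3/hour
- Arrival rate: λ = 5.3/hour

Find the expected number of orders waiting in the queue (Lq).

Traffic intensity: ρ = λ/(cμ) = 5.3/(3×3.3) = 0.5354
Since ρ = 0.5354 < 1, system is stable.
Offered load a = λ/μ = cρ = 5.3/3.3 = 1.6061
P₀ = [ Σₙ₌₀^2 aⁿ/n! + a^3/(3!(1-ρ)) ]⁻¹
Σ = a^0/0! + a^1/1! + a^2/2! = 1.0000 + 1.6061 + 1.2897 = 3.8958
a^3/(3!(1-ρ)) = 4.1427/(6 × 0.46465) = 1.4860
P₀ = 1/(3.8958 + 1.4860) = 0.1858
Lq = P₀·a^3·ρ / (3!(1-ρ)²) = 0.1858 × 4.1427 × 0.5354 / (6 × 0.2159) = 0.3181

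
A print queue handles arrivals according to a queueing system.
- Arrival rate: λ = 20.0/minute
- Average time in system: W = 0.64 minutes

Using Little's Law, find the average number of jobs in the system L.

Little's Law: L = λW
L = 20.0 × 0.64 = 12.8000 jobs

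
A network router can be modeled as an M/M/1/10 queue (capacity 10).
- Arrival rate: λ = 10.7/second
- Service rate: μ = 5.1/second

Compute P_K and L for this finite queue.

ρ = λ/μ = 10.7/5.1 = 2.09804
P₀ = (1-ρ)/(1-ρ^(K+1)) = (1-2.09804)/(1-2.09804^11) = -1.0980/-3465.9805 = 0.0003168
P_K = P₀×ρ^K = 0.0003168 × 2.09804^10 = 0.0003168 × 1652.4854 = 0.5235
Blocking probability P_10 = 0.5235 (52.35%)
L = ρ[1 - (K+1)ρ^K + Kρ^(K+1)] / [(1-ρ)(1-ρ^(K+1))]
L = 2.09804 × (1 - 11×1652.4854 + 10×3466.9805) / ((1 - 2.09804) × (1 - 3466.9805)) = 9.0925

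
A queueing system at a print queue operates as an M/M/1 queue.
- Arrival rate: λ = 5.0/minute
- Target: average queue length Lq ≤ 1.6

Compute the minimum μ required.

For M/M/1: Lq = λ²/(μ(μ-λ))
Need Lq ≤ 1.6, i.e. μ(μ-λ) ≥ λ²/1.6
μ² - 5.0μ - 25.00/1.6 ≥ 0  →  μ² - 5.0μ - 15.6250 ≥ 0
Quadratic formula (positive root): μ = [λ + √(λ² + 4×15.6250)]/2
Discriminant: 25.00 + 4×15.6250 = 87.5000, √87.5000 = 9.3541
μ ≥ (5.0 + 9.3541)/2 = 7.1771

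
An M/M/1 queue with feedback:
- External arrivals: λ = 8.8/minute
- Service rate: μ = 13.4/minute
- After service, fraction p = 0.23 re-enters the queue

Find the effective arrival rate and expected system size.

Effective arrival rate: λ_eff = λ/(1-p) = 8.8/(1-0.23) = 8.8/0.77 = 11.42857
ρ = λ_eff/μ = 11.42857/13.4 = 0.852878
L = ρ/(1-ρ) = 0.852878/(1-0.852878) = 5.7971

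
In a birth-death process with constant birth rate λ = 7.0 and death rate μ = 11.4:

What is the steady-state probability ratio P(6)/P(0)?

For constant rates: P(n)/P(0) = (λ/μ)^n
P(6)/P(0) = (7.0/11.4)^6 = 0.61404^6 = 0.05360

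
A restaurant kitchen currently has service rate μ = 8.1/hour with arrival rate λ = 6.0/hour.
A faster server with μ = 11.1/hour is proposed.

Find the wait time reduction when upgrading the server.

System 1: ρ₁ = 6.0/8.1 = 0.7407, W₁ = 1/(8.1-6.0) = 0.4762
System 2: ρ₂ = 6.0/11.1 = 0.5405, W₂ = 1/(11.1-6.0) = 0.1961
Improvement: (W₁-W₂)/W₁ = (0.4762-0.1961)/0.4762 = 58.82%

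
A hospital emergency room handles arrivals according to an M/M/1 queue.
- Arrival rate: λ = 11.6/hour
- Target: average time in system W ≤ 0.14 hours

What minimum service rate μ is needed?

For M/M/1: W = 1/(μ-λ)
Need W ≤ 0.14, so 1/(μ-λ) ≤ 0.14
μ - λ ≥ 1/0.14 = 7.1429
μ ≥ 11.6 + 7.1429 = 18.7429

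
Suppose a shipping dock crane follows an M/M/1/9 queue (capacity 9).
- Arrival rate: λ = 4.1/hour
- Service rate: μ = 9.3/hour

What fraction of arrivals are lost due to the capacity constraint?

ρ = λ/μ = 4.1/9.3 = 0.44086
P₀ = (1-ρ)/(1-ρ^(K+1)) = (1-0.44086)/(1-0.44086^10) = 0.5591/0.9997 = 0.5593
P_K = P₀×ρ^K = 0.55930 × 0.44086^9 = 0.55930 × 0.00062908 = 0.0003518
Blocking probability = 0.03518%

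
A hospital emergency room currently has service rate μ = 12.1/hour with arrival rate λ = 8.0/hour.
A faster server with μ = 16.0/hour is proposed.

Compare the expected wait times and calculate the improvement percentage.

System 1: ρ₁ = 8.0/12.1 = 0.6612, W₁ = 1/(12.1-8.0) = 0.2439
System 2: ρ₂ = 8.0/16.0 = 0.5000, W₂ = 1/(16.0-8.0) = 0.1250
Improvement: (W₁-W₂)/W₁ = (0.2439-0.1250)/0.2439 = 48.75%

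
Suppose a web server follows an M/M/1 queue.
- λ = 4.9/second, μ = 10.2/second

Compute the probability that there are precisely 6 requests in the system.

ρ = λ/μ = 4.9/10.2 = 0.48039
P(n) = (1-ρ)ρⁿ
P(6) = (1-0.48039) × 0.48039^6
P(6) = 0.5196 × 0.01229
P(6) = 0.006386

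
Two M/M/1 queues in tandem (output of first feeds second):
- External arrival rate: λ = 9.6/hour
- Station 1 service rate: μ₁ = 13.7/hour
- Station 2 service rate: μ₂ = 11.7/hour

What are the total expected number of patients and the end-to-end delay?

By Jackson's theorem, each station behaves as independent M/M/1.
Station 1: ρ₁ = 9.6/13.7 = 0.7007, L₁ = ρ₁/(1-ρ₁) = λ/(μ₁-λ) = 9.6/4.10 = 2.3415
Station 2: ρ₂ = 9.6/11.7 = 0.8205, L₂ = ρ₂/(1-ρ₂) = λ/(μ₂-λ) = 9.6/2.10 = 4.5714
Total: L = L₁ + L₂ = 2.3415 + 4.5714 = 6.9129
W = L/λ = 6.9129/9.6 = 0.7201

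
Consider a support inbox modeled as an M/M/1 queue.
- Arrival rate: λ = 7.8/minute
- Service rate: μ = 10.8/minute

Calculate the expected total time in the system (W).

First, compute utilization: ρ = λ/μ = 7.8/10.8 = 0.7222
For M/M/1: W = 1/(μ-λ)
W = 1/(10.8-7.8) = 1/3.00
W = 0.3333 minutes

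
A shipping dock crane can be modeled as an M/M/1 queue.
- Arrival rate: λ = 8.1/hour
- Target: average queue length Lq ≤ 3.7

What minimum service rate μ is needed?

For M/M/1: Lq = λ²/(μ(μ-λ))
Need Lq ≤ 3.7, i.e. μ(μ-λ) ≥ λ²/3.7
μ² - 8.1μ - 65.61/3.7 ≥ 0  →  μ² - 8.1μ - 17.73243 ≥ 0
Quadratic formula (positive root): μ = [λ + √(λ² + 4×17.73243)]/2
Discriminant: 65.61 + 4×17.73243 = 136.5397, √136.5397 = 11.6850
μ ≥ (8.1 + 11.6850)/2 = 9.8925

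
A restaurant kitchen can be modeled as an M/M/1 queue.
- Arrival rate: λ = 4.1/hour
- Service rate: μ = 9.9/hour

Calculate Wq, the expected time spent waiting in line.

First, compute utilization: ρ = λ/μ = 4.1/9.9 = 0.4141
For M/M/1: Wq = λ/(μ(μ-λ))
Wq = 4.1/(9.9 × (9.9-4.1))
Wq = 4.1/(9.9 × 5.80)
Wq = 0.07140 hours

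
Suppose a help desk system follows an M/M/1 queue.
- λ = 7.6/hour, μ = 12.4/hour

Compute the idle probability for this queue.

ρ = λ/μ = 7.6/12.4 = 0.6129
P(0) = 1 - ρ = 1 - 0.6129 = 0.3871
The server is idle 38.71% of the time.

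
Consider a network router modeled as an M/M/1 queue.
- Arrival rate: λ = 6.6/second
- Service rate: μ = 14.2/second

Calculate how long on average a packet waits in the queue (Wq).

First, compute utilization: ρ = λ/μ = 6.6/14.2 = 0.4648
For M/M/1: Wq = λ/(μ(μ-λ))
Wq = 6.6/(14.2 × (14.2-6.6))
Wq = 6.6/(14.2 × 7.60)
Wq = 0.06116 seconds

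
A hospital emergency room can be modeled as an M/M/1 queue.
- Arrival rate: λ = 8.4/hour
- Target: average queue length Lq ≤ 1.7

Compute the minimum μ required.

For M/M/1: Lq = λ²/(μ(μ-λ))
Need Lq ≤ 1.7, i.e. μ(μ-λ) ≥ λ²/1.7
μ² - 8.4μ - 70.56/1.7 ≥ 0  →  μ² - 8.4μ - 41.50588 ≥ 0
Quadratic formula (positive root): μ = [λ + √(λ² + 4×41.50588)]/2
Discriminant: 70.56 + 4×41.50588 = 236.5835, √236.5835 = 15.38127
μ ≥ (8.4 + 15.38127)/2 = 11.8906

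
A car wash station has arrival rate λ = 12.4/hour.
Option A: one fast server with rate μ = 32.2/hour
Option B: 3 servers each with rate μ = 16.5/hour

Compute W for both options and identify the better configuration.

Option A: single server μ = 32.2 (M/M/1)
  ρ_A = 12.4/32.2 = 0.3851
  W_A = 1/(μ-λ) = 1/(32.2-12.4) = 1/19.80 = 0.05051

Option B: 3 servers μ = 16.5 (M/M/3)
  ρ_B = λ/(cμ) = 12.4/(3×16.5) = 0.2505
  Offered load a = λ/μ = cρ = 12.4/16.5 = 0.7515
  P₀ = [ Σₙ₌₀^2 aⁿ/n! + a^3/(3!(1-ρ)) ]⁻¹
  Σ = a^0/0! + a^1/1! + a^2/2! = 1.0000 + 0.7515 + 0.2824 = 2.0339
  a^3/(3!(1-ρ)) = 0.42444/(6 × 0.74949) = 0.09438
  P₀ = 1/(2.0339 + 0.09438) = 0.4699
  Lq = P₀·a^3·ρ / (3!(1-ρ)²) = 0.4699 × 0.4244 × 0.2505 / (6 × 0.5617) = 0.01482
  Wq_B = Lq/λ = 0.01482/12.4 = 0.001195
  W_B = Wq_B + 1/μ = 0.001195 + 0.06061 = 0.06180

Since W_A = 0.05051 < W_B = 0.06180, Option A (single fast server) has the shorter time in system.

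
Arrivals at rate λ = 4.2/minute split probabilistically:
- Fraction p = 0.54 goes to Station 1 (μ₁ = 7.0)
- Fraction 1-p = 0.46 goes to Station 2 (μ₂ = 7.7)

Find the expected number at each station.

Effective rates: λ₁ = 4.2×0.54 = 2.268, λ₂ = 4.2×0.46 = 1.932
Station 1: ρ₁ = 2.268/7.0 = 0.3240, L₁ = ρ₁/(1-ρ₁) = 0.3240/(1-0.3240) = 0.4793
Station 2: ρ₂ = 1.932/7.7 = 0.25091, L₂ = ρ₂/(1-ρ₂) = 0.25091/(1-0.25091) = 0.3350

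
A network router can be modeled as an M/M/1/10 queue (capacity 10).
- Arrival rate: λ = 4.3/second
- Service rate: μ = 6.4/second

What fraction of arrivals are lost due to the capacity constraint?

ρ = λ/μ = 4.3/6.4 = 0.67187
P₀ = (1-ρ)/(1-ρ^(K+1)) = (1-0.67187)/(1-0.67187^11) = 0.3281/0.9874 = 0.3323
P_K = P₀×ρ^K = 0.33231 × 0.67187^10 = 0.33231 × 0.018744 = 0.006229
Blocking probability = 0.62%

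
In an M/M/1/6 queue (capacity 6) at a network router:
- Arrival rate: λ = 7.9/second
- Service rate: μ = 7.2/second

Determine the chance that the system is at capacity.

ρ = λ/μ = 7.9/7.2 = 1.09722
P₀ = (1-ρ)/(1-ρ^(K+1)) = (1-1.09722)/(1-1.09722^7) = -0.09722/-0.9145 = 0.1063
P_K = P₀×ρ^K = 0.1063 × 1.09722^6 = 0.1063 × 1.7449 = 0.1855
Blocking probability = 18.55%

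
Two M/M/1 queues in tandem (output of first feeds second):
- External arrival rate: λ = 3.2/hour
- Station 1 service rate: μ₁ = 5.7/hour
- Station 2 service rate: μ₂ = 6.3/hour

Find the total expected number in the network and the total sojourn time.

By Jackson's theorem, each station behaves as independent M/M/1.
Station 1: ρ₁ = 3.2/5.7 = 0.5614, L₁ = ρ₁/(1-ρ₁) = λ/(μ₁-λ) = 3.2/2.50 = 1.2800
Station 2: ρ₂ = 3.2/6.3 = 0.5079, L₂ = ρ₂/(1-ρ₂) = λ/(μ₂-λ) = 3.2/3.10 = 1.0323
Total: L = L₁ + L₂ = 1.2800 + 1.0323 = 2.3123
W = L/λ = 2.3123/3.2 = 0.7226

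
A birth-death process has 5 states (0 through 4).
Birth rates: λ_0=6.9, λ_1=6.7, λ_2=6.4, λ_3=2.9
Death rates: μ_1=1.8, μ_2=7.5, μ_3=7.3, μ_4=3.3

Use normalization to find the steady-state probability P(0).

Ratios P(n)/P(0) = (λ₀···λₙ₋₁)/(μ₁···μₙ):
P(1)/P(0) = (6.9)/(1.8) = 3.83333
P(2)/P(0) = (6.9×6.7)/(1.8×7.5) = 3.42444
P(3)/P(0) = (6.9×6.7×6.4)/(1.8×7.5×7.3) = 3.00225
P(4)/P(0) = (6.9×6.7×6.4×2.9)/(1.8×7.5×7.3×3.3) = 2.63834

Normalization: ∑ P(n) = 1
P(0) × (1.00000 + 3.83333 + 3.42444 + 3.00225 + 2.63834) = 1
P(0) × 13.8984 = 1
P(0) = 1/13.8984 = 0.07195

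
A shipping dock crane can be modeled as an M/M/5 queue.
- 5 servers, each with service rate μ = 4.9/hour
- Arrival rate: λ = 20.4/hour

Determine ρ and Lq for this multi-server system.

Traffic intensity: ρ = λ/(cμ) = 20.4/(5×4.9) = 0.8327
Since ρ = 0.8327 < 1, system is stable.
Offered load a = λ/μ = cρ = 20.4/4.9 = 4.1633
P₀ = [ Σₙ₌₀^4 aⁿ/n! + a^5/(5!(1-ρ)) ]⁻¹
Σ = a^0/0! + a^1/1! + a^2/2! + a^3/3! + a^4/4! = 1.0000 + 4.1633 + 8.6664 + 12.0268 + 12.5177 = 38.3742
a^5/(5!(1-ρ)) = 1250.7498/(120 × 0.1673469) = 62.2833
P₀ = 1/(38.3742 + 62.2833) = 0.009935
Lq = P₀·a^5·ρ / (5!(1-ρ)²) = 0.0099347 × 1250.7498 × 0.83265 / (120 × 0.028005) = 3.0787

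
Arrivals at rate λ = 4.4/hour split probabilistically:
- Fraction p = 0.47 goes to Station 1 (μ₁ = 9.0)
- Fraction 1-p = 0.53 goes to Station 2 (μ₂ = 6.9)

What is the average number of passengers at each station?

Effective rates: λ₁ = 4.4×0.47 = 2.068, λ₂ = 4.4×0.53 = 2.332
Station 1: ρ₁ = 2.068/9.0 = 0.22978, L₁ = ρ₁/(1-ρ₁) = 0.22978/(1-0.22978) = 0.2983
Station 2: ρ₂ = 2.332/6.9 = 0.33797, L₂ = ρ₂/(1-ρ₂) = 0.33797/(1-0.33797) = 0.5105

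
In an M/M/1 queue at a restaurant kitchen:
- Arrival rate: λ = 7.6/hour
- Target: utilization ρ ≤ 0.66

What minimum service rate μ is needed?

ρ = λ/μ, so μ = λ/ρ
μ ≥ 7.6/0.66 = 11.5152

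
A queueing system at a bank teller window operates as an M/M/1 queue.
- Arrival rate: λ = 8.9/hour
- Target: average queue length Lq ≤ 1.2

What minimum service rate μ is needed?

For M/M/1: Lq = λ²/(μ(μ-λ))
Need Lq ≤ 1.2, i.e. μ(μ-λ) ≥ λ²/1.2
μ² - 8.9μ - 79.21/1.2 ≥ 0  →  μ² - 8.9μ - 66.00833 ≥ 0
Quadratic formula (positive root): μ = [λ + √(λ² + 4×66.00833)]/2
Discriminant: 79.21 + 4×66.00833 = 343.2433, √343.2433 = 18.5268
μ ≥ (8.9 + 18.5268)/2 = 13.7134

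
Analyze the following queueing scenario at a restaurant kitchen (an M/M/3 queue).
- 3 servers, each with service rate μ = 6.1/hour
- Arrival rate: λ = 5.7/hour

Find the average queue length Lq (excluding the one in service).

Traffic intensity: ρ = λ/(cμ) = 5.7/(3×6.1) = 0.3115
Since ρ = 0.3115 < 1, system is stable.
Offered load a = λ/μ = cρ = 5.7/6.1 = 0.9344
P₀ = [ Σₙ₌₀^2 aⁿ/n! + a^3/(3!(1-ρ)) ]⁻¹
Σ = a^0/0! + a^1/1! + a^2/2! = 1.0000 + 0.9344 + 0.4366 = 2.3710
a^3/(3!(1-ρ)) = 0.8159/(6 × 0.6885) = 0.1975
P₀ = 1/(2.3710 + 0.1975) = 0.3893
Lq = P₀·a^3·ρ / (3!(1-ρ)²) = 0.3893 × 0.8159 × 0.3115 / (6 × 0.4741) = 0.03478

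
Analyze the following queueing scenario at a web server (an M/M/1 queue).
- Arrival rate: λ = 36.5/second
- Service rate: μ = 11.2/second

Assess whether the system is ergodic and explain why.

Stability requires ρ = λ/(cμ) < 1
ρ = 36.5/(1 × 11.2) = 36.5/11.20 = 3.2589
Since 3.2589 ≥ 1, the system is UNSTABLE.
Queue grows without bound. Need μ > λ = 36.5.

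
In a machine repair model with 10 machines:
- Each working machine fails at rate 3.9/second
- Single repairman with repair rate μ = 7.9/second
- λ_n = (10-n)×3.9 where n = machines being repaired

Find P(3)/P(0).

P(3)/P(0) = ∏_{i=0}^{3-1} λ_i/μ_{i+1}
= (10-0)×3.9/7.9 × (10-1)×3.9/7.9 × (10-2)×3.9/7.9
= 86.6254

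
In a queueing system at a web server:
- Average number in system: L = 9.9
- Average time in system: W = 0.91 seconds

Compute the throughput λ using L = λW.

Little's Law: L = λW, so λ = L/W
λ = 9.9/0.91 = 10.8791 requests/second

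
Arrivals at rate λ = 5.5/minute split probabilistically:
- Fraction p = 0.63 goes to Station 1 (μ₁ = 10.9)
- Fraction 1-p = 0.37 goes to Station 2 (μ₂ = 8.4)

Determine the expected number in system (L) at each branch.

Effective rates: λ₁ = 5.5×0.63 = 3.465, λ₂ = 5.5×0.37 = 2.035
Station 1: ρ₁ = 3.465/10.9 = 0.31789, L₁ = ρ₁/(1-ρ₁) = 0.31789/(1-0.31789) = 0.4660
Station 2: ρ₂ = 2.035/8.4 = 0.24226, L₂ = ρ₂/(1-ρ₂) = 0.24226/(1-0.24226) = 0.3197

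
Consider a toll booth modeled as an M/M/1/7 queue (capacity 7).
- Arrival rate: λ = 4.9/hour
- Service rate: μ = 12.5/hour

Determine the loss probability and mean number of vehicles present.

ρ = λ/μ = 4.9/12.5 = 0.3920
P₀ = (1-ρ)/(1-ρ^(K+1)) = (1-0.3920)/(1-0.3920^8) = 0.60800/0.99944 = 0.6083
P_K = P₀×ρ^K = 0.608339 × 0.3920^7 = 0.608339 × 0.00142234 = 0.0008653
Blocking probability P_7 = 0.0008653 (0.08653%)
L = ρ[1 - (K+1)ρ^K + Kρ^(K+1)] / [(1-ρ)(1-ρ^(K+1))]
L = 0.3920 × (1 - 8×0.001422 + 7×0.0005576) / ((1 - 0.3920) × (1 - 0.0005576)) = 0.6403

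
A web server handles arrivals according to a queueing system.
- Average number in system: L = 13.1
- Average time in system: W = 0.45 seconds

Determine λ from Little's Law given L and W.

Little's Law: L = λW, so λ = L/W
λ = 13.1/0.45 = 29.1111 requests/second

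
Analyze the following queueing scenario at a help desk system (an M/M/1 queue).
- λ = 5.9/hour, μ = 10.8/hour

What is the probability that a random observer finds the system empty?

ρ = λ/μ = 5.9/10.8 = 0.5463
P(0) = 1 - ρ = 1 - 0.5463 = 0.4537
The server is idle 45.37% of the time.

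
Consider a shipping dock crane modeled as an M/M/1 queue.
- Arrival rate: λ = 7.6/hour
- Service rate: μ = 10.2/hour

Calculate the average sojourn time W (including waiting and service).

First, compute utilization: ρ = λ/μ = 7.6/10.2 = 0.7451
For M/M/1: W = 1/(μ-λ)
W = 1/(10.2-7.6) = 1/2.60
W = 0.3846 hours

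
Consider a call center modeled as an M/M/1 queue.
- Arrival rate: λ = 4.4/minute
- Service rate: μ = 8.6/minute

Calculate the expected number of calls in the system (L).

ρ = λ/μ = 4.4/8.6 = 0.5116
For M/M/1: L = λ/(μ-λ)
L = 4.4/(8.6-4.4) = 4.4/4.20
L = 1.0476 calls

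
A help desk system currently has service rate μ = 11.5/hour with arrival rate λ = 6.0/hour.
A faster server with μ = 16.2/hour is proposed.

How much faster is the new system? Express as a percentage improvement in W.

System 1: ρ₁ = 6.0/11.5 = 0.5217, W₁ = 1/(11.5-6.0) = 0.18182
System 2: ρ₂ = 6.0/16.2 = 0.3704, W₂ = 1/(16.2-6.0) = 0.098039
Improvement: (W₁-W₂)/W₁ = (0.18182-0.098039)/0.18182 = 46.08%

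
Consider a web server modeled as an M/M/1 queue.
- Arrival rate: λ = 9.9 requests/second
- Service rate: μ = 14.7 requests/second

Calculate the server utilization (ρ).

Server utilization: ρ = λ/μ
ρ = 9.9/14.7 = 0.6735
The server is busy 67.35% of the time.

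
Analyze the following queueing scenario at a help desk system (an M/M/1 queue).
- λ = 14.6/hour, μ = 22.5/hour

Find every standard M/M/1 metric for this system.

Step 1: ρ = λ/μ = 14.6/22.5 = 0.6489
Step 2: L = λ/(μ-λ) = 14.6/7.90 = 1.8481
Step 3: Lq = λ²/(μ(μ-λ)) = 213.16/(22.5×7.90) = 1.1992
Step 4: W = 1/(μ-λ) = 1/7.90 = 0.12658
Step 5: Wq = λ/(μ(μ-λ)) = 14.6/(22.5×7.90) = 0.08214
Step 6: P(0) = 1-ρ = 0.3511
Verify: L = λW = 14.6×0.12658 = 1.8481 ✔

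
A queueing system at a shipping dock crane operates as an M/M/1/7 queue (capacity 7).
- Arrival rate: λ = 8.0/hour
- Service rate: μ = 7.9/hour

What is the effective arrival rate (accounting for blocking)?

ρ = λ/μ = 8.0/7.9 = 1.01266
P₀ = (1-ρ)/(1-ρ^(K+1)) = (1-1.01266)/(1-1.01266^8) = -0.012660/-0.10588 = 0.1196
P_K = P₀×ρ^K = 0.1196 × 1.01266^7 = 0.1196 × 1.0921 = 0.1306
λ_eff = λ(1-P_K) = 8.0 × (1 - 0.13057) = 8.0 × 0.86943 = 6.9554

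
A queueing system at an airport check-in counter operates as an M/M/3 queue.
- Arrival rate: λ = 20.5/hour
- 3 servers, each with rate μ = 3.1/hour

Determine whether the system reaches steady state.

Stability requires ρ = λ/(cμ) < 1
ρ = 20.5/(3 × 3.1) = 20.5/9.30 = 2.2043
Since 2.2043 ≥ 1, the system is UNSTABLE.
Need c > λ/μ = 20.5/3.1 = 6.61.
Minimum servers needed: c = 7.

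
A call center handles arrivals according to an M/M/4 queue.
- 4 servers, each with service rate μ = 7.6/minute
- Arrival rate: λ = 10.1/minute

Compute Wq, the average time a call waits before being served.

Traffic intensity: ρ = λ/(cμ) = 10.1/(4×7.6) = 0.3322
Since ρ = 0.3322 < 1, system is stable.
Offered load a = λ/μ = cρ = 10.1/7.6 = 1.3289
P₀ = [ Σₙ₌₀^3 aⁿ/n! + a^4/(4!(1-ρ)) ]⁻¹
Σ = a^0/0! + a^1/1! + a^2/2! + a^3/3! = 1.0000 + 1.3289 + 0.8831 + 0.3912 = 3.6032
a^4/(4!(1-ρ)) = 3.1191/(24 × 0.6678) = 0.1946
P₀ = 1/(3.6032 + 0.1946) = 0.2633
Lq = P₀·a^4·ρ / (4!(1-ρ)²) = 0.26331 × 3.1191 × 0.33224 / (24 × 0.44591) = 0.02550
Wq = Lq/λ = 0.025497/10.1 = 0.002524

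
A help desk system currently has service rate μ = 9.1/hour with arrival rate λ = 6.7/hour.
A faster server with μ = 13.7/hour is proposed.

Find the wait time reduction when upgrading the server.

System 1: ρ₁ = 6.7/9.1 = 0.7363, W₁ = 1/(9.1-6.7) = 0.4167
System 2: ρ₂ = 6.7/13.7 = 0.4891, W₂ = 1/(13.7-6.7) = 0.1429
Improvement: (W₁-W₂)/W₁ = (0.4167-0.1429)/0.4167 = 65.71%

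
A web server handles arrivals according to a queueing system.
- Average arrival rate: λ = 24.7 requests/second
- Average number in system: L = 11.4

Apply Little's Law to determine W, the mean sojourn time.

Little's Law: L = λW, so W = L/λ
W = 11.4/24.7 = 0.4615 seconds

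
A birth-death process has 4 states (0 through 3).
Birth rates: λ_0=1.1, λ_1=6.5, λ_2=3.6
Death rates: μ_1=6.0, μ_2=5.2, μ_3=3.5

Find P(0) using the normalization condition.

Ratios P(n)/P(0) = (λ₀···λₙ₋₁)/(μ₁···μₙ):
P(1)/P(0) = (1.1)/(6.0) = 0.1833
P(2)/P(0) = (1.1×6.5)/(6.0×5.2) = 0.2292
P(3)/P(0) = (1.1×6.5×3.6)/(6.0×5.2×3.5) = 0.2357

Normalization: ∑ P(n) = 1
P(0) × (1.0000 + 0.1833 + 0.2292 + 0.2357) = 1
P(0) × 1.6482 = 1
P(0) = 1/1.6482 = 0.6067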